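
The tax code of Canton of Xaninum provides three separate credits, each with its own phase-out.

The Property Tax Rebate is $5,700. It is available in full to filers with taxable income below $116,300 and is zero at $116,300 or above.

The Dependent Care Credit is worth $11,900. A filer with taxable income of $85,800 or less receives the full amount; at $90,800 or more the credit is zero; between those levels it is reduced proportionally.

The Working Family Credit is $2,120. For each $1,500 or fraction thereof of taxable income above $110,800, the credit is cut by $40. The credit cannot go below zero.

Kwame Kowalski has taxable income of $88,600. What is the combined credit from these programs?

$13,056

Property Tax Rebate: $88,600 is below the $116,300 cutoff, so the full $5,700 applies.
Dependent Care Credit: $88,600 is $2,800 into a $5,000 phase-out range, leaving 2,200/5,000 of the credit: $11,900 × 2,200/5,000 = $5,236.
Working Family Credit: $88,600 is at or below the $110,800 threshold, so the full $2,120 applies.
Total: $5,700 + $5,236 + $2,120 = $13,056.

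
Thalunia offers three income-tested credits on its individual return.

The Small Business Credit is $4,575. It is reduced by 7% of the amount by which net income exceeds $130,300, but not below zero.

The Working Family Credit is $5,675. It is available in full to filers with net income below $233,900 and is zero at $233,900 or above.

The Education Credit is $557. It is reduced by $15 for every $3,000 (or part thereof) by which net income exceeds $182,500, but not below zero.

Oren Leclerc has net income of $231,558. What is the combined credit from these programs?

$5,977

Small Business Credit: 7% of the $101,258 excess over $130,300 is $7,088.06 ≥ base, so the credit is $0.
Working Family Credit: $231,558 is below the $233,900 cutoff, so the full $5,675 applies.
Education Credit: income exceeds $182,500 by $49,058, which is 17 full-or-partial $3,000 increments; reduction = 17 × $15 = $255, leaving $302.
Total: $0 + $5,675 + $302 = $5,977.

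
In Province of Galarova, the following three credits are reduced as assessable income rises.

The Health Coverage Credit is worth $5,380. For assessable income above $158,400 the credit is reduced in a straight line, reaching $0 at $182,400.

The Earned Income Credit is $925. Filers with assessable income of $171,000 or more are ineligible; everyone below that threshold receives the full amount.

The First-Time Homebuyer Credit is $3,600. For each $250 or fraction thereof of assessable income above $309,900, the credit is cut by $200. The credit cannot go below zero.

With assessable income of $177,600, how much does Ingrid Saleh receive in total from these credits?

Health Coverage Credit: $177,600 is $19,200 into a $24,000 phase-out range, leaving 4,800/24,000 of the credit: $5,380 × 4,800/24,000 = $1,076.
Earned Income Credit: $177,600 meets or exceeds the $171,000 cutoff, so the credit is $0.
First-Time Homebuyer Credit: $177,600 is at or below the $309,900 threshold, so the full $3,600 applies.
Total: $1,076 + $0 + $3,600 = $4,676.

$4,676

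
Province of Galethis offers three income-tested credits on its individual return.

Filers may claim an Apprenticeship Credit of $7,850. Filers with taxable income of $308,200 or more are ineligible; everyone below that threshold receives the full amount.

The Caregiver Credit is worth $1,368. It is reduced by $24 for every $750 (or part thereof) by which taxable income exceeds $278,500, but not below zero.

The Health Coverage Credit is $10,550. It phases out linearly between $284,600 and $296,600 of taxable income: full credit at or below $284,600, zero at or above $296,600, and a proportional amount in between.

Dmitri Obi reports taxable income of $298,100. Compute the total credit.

$8,570

Apprenticeship Credit: $298,100 is below the $308,200 cutoff, so the full $7,850 applies.
Caregiver Credit: income exceeds $278,500 by $19,600, which is 27 full-or-partial $750 increments; reduction = 27 × $24 = $648, leaving $720.
Health Coverage Credit: $298,100 is at or above $296,600, so the credit is $0.
Total: $7,850 + $720 + $0 = $8,570.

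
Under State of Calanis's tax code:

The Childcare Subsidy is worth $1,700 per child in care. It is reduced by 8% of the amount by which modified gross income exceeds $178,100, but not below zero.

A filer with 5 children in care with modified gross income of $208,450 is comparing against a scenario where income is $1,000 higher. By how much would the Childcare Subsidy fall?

$80

At $208,450 — base = 5 × $1,700 = $8,500. 8% of the $30,350 excess over $178,100 is $2,428; credit = $8,500 − $2,428 = $6,072.
At $209,450 — base = 5 × $1,700 = $8,500. 8% of the $31,350 excess over $178,100 is $2,508; credit = $8,500 − $2,508 = $5,992.
Lost: $6,072 − $5,992 = $80.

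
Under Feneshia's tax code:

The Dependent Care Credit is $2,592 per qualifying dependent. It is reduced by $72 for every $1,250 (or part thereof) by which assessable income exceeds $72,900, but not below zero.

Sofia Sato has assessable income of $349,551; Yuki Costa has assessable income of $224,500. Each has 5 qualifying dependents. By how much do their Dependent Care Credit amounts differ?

$4,176

Sofia ($349,551): Dependent Care Credit: base = 5 × $2,592 = $12,960. income exceeds $72,900 by $276,651 → 222 increments × $72 = $15,984 ≥ base, so the credit is $0.
Yuki ($224,500): Dependent Care Credit: base = 5 × $2,592 = $12,960. income exceeds $72,900 by $151,600, which is 122 full-or-partial $1,250 increments; reduction = 122 × $72 = $8,784, leaving $4,176.
Difference: |$0 − $4,176| = $4,176.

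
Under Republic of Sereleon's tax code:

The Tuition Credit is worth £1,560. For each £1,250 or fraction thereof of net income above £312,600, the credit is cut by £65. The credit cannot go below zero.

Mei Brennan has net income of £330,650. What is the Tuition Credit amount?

Tuition Credit: income exceeds £312,600 by £18,050, which is 15 full-or-partial £1,250 increments; reduction = 15 × £65 = £975, leaving £585.

£585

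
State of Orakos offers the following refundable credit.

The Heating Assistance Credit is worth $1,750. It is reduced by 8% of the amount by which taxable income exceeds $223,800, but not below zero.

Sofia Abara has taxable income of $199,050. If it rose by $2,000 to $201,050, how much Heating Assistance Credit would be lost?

At $199,050 — $199,050 is at or below the $223,800 threshold, so the full $1,750 applies.
At $201,050 — $201,050 is at or below the $223,800 threshold, so the full $1,750 applies.
Lost: $1,750 − $1,750 = $0.

$0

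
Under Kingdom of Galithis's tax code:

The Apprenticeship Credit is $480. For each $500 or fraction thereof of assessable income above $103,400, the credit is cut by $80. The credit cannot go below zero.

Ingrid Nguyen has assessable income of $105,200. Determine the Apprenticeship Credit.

$160

Apprenticeship Credit: income exceeds $103,400 by $1,800, which is 4 full-or-partial $500 increments; reduction = 4 × $80 = $320, leaving $160.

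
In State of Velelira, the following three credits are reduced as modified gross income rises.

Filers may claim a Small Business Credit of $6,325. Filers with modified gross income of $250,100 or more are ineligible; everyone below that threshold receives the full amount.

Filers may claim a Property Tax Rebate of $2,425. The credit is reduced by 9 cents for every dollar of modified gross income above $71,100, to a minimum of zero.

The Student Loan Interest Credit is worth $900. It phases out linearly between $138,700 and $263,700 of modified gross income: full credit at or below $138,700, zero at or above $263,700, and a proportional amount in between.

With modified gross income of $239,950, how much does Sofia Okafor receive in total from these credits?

$6,496

Small Business Credit: $239,950 is below the $250,100 cutoff, so the full $6,325 applies.
Property Tax Rebate: 9% of the $168,850 excess over $71,100 is $15,196.50 ≥ base, so the credit is $0.
Student Loan Interest Credit: $239,950 is $101,250 into a $125,000 phase-out range, leaving 23,750/125,000 of the credit: $900 × 23,750/125,000 = $171.
Total: $6,325 + $0 + $171 = $6,496.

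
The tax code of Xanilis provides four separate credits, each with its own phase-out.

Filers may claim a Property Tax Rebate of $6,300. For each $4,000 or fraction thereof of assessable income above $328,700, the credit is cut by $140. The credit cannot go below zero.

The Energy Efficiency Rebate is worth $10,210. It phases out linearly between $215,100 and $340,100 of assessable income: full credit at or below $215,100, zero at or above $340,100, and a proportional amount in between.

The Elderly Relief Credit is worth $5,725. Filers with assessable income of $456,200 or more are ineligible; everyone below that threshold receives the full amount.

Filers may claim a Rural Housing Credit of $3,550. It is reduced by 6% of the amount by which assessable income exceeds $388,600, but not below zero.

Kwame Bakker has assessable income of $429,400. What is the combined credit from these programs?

Property Tax Rebate: income exceeds $328,700 by $100,700, which is 26 full-or-partial $4,000 increments; reduction = 26 × $140 = $3,640, leaving $2,660.
Energy Efficiency Rebate: $429,400 is at or above $340,100, so the credit is $0.
Elderly Relief Credit: $429,400 is below the $456,200 cutoff, so the full $5,725 applies.
Rural Housing Credit: 6% of the $40,800 excess over $388,600 is $2,448; credit = $3,550 − $2,448 = $1,102.
Total: $2,660 + $0 + $5,725 + $1,102 = $9,487.

$9,487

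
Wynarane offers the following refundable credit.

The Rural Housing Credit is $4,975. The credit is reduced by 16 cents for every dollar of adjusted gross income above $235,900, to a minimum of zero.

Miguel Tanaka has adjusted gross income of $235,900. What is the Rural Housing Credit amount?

$4,975

Rural Housing Credit: $235,900 is at or below the $235,900 threshold, so the full $4,975 applies.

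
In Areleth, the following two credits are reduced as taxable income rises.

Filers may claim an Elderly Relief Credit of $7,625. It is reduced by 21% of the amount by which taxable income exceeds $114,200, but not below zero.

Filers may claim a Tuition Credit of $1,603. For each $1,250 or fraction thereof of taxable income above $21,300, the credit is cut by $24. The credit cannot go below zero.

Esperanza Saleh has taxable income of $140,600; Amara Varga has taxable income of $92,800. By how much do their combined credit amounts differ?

$5,755

Esperanza ($140,600): Elderly Relief Credit: 21% of the $26,400 excess over $114,200 is $5,544; credit = $7,625 − $5,544 = $2,081. Tuition Credit: income exceeds $21,300 by $119,300 → 96 increments × $24 = $2,304 ≥ base, so the credit is $0. total $2,081 + $0 = $2,081
Amara ($92,800): Elderly Relief Credit: $92,800 is at or below the $114,200 threshold, so the full $7,625 applies. Tuition Credit: income exceeds $21,300 by $71,500, which is 58 full-or-partial $1,250 increments; reduction = 58 × $24 = $1,392, leaving $211. total $7,625 + $211 = $7,836
Difference: |$2,081 − $7,836| = $5,755.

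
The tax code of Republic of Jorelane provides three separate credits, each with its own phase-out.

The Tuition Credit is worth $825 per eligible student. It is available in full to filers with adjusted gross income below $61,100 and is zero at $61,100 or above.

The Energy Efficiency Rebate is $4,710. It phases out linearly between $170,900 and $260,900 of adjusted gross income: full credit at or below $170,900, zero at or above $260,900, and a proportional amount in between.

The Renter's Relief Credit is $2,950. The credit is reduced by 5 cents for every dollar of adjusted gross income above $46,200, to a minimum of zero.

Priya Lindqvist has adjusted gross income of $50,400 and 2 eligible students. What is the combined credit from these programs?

$9,100

Tuition Credit: base = 2 × $825 = $1,650. $50,400 is below the $61,100 cutoff, so the full $1,650 applies.
Energy Efficiency Rebate: $50,400 is at or below the $170,900 threshold, so the full $4,710 applies.
Renter's Relief Credit: 5% of the $4,200 excess over $46,200 is $210; credit = $2,950 − $210 = $2,740.
Total: $1,650 + $4,710 + $2,740 = $9,100.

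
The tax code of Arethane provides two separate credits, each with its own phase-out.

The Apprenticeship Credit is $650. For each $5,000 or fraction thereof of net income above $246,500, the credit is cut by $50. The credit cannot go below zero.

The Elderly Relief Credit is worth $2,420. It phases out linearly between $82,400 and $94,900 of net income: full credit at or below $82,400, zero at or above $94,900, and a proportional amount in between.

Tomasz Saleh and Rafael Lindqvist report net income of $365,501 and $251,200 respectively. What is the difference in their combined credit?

Tomasz ($365,501): Apprenticeship Credit: income exceeds $246,500 by $119,001 → 24 increments × $50 = $1,200 ≥ base, so the credit is $0. Elderly Relief Credit: $365,501 is at or above $94,900, so the credit is $0. total $0 + $0 = $0
Rafael ($251,200): Apprenticeship Credit: income exceeds $246,500 by $4,700, which is 1 full-or-partial $5,000 increment; reduction = 1 × $50 = $50, leaving $600. Elderly Relief Credit: $251,200 is at or above $94,900, so the credit is $0. total $600 + $0 = $600
Difference: |$0 − $600| = $600.

$600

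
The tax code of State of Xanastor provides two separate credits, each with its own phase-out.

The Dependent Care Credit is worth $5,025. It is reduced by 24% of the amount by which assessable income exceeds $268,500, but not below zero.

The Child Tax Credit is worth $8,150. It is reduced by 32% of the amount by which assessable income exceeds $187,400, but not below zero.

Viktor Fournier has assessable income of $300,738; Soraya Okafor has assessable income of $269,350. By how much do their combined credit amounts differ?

Viktor ($300,738): Dependent Care Credit: 24% of the $32,238 excess over $268,500 is $7,737.12 ≥ base, so the credit is $0. Child Tax Credit: 32% of the $113,338 excess over $187,400 is $36,268.16 ≥ base, so the credit is $0. total $0 + $0 = $0
Soraya ($269,350): Dependent Care Credit: 24% of the $850 excess over $268,500 is $204; credit = $5,025 − $204 = $4,821. Child Tax Credit: 32% of the $81,950 excess over $187,400 is $26,224 ≥ base, so the credit is $0. total $4,821 + $0 = $4,821
Difference: |$0 − $4,821| = $4,821.

$4,821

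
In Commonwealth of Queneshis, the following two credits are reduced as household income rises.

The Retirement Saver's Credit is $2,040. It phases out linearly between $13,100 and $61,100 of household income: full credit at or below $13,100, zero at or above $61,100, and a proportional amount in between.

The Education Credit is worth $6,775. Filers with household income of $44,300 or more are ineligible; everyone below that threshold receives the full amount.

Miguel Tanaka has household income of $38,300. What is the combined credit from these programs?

Retirement Saver's Credit: $38,300 is $25,200 into a $48,000 phase-out range, leaving 22,800/48,000 of the credit: $2,040 × 22,800/48,000 = $969.
Education Credit: $38,300 is below the $44,300 cutoff, so the full $6,775 applies.
Total: $969 + $6,775 = $7,744.

$7,744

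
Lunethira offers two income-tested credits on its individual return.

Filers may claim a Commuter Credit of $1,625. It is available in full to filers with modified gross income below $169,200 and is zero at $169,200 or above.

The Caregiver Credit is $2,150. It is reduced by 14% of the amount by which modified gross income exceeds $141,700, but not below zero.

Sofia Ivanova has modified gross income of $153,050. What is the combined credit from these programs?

$2,186

Commuter Credit: $153,050 is below the $169,200 cutoff, so the full $1,625 applies.
Caregiver Credit: 14% of the $11,350 excess over $141,700 is $1,589; credit = $2,150 − $1,589 = $561.
Total: $1,625 + $561 = $2,186.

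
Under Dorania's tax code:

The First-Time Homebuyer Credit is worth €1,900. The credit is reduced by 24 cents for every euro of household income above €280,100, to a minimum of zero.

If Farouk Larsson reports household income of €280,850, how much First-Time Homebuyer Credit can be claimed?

First-Time Homebuyer Credit: 24% of the €750 excess over €280,100 is €180; credit = €1,900 − €180 = €1,720.

€1,720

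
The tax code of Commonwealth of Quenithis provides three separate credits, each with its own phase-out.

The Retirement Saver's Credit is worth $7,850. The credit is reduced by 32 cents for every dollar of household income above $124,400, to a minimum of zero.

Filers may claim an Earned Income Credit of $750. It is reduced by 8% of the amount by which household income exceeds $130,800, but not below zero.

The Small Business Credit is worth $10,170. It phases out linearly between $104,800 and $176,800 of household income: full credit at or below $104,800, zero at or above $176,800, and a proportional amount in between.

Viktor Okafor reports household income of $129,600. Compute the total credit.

Retirement Saver's Credit: 32% of the $5,200 excess over $124,400 is $1,664; credit = $7,850 − $1,664 = $6,186.
Earned Income Credit: $129,600 is at or below the $130,800 threshold, so the full $750 applies.
Small Business Credit: $129,600 is $24,800 into a $72,000 phase-out range, leaving 47,200/72,000 of the credit: $10,170 × 47,200/72,000 = $6,667.
Total: $6,186 + $750 + $6,667 = $13,603.

$13,603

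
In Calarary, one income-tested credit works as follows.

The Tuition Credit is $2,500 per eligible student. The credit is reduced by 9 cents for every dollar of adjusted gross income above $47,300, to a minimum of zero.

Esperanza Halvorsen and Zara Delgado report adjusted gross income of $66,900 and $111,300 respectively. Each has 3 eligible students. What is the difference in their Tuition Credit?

$3,996

Esperanza ($66,900): Tuition Credit: base = 3 × $2,500 = $7,500. 9% of the $19,600 excess over $47,300 is $1,764; credit = $7,500 − $1,764 = $5,736.
Zara ($111,300): Tuition Credit: base = 3 × $2,500 = $7,500. 9% of the $64,000 excess over $47,300 is $5,760; credit = $7,500 − $5,760 = $1,740.
Difference: |$5,736 − $1,740| = $3,996.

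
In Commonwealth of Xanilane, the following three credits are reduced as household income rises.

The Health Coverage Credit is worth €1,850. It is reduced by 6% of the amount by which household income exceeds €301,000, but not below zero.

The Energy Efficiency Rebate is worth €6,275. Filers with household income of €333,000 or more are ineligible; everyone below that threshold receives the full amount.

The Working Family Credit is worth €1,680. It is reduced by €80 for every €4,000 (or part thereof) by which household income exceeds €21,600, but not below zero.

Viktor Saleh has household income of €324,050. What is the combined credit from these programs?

€6,742

Health Coverage Credit: 6% of the €23,050 excess over €301,000 is €1,383; credit = €1,850 − €1,383 = €467.
Energy Efficiency Rebate: €324,050 is below the €333,000 cutoff, so the full €6,275 applies.
Working Family Credit: income exceeds €21,600 by €302,450 → 76 increments × €80 = €6,080 ≥ base, so the credit is €0.
Total: €467 + €6,275 + €0 = €6,742.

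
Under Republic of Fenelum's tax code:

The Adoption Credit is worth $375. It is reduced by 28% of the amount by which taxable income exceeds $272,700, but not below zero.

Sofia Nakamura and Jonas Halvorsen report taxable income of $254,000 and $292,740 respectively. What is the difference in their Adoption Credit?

$375

Sofia ($254,000): Adoption Credit: $254,000 is at or below the $272,700 threshold, so the full $375 applies.
Jonas ($292,740): Adoption Credit: 28% of the $20,040 excess over $272,700 is $5,611.20 ≥ base, so the credit is $0.
Difference: |$375 − $0| = $375.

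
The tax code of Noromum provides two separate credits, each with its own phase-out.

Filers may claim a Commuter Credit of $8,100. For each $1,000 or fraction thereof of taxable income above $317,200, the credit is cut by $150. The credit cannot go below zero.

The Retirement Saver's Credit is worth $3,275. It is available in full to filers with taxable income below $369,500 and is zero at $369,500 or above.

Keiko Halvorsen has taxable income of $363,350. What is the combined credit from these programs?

Commuter Credit: income exceeds $317,200 by $46,150, which is 47 full-or-partial $1,000 increments; reduction = 47 × $150 = $7,050, leaving $1,050.
Retirement Saver's Credit: $363,350 is below the $369,500 cutoff, so the full $3,275 applies.
Total: $1,050 + $3,275 = $4,325.

$4,325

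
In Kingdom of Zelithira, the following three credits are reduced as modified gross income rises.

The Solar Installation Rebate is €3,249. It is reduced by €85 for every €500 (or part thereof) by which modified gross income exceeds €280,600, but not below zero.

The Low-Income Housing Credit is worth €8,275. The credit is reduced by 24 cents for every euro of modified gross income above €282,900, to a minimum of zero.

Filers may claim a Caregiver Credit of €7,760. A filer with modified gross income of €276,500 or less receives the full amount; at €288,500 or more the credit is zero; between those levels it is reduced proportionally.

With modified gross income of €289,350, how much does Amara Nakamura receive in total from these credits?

€8,446

Solar Installation Rebate: income exceeds €280,600 by €8,750, which is 18 full-or-partial €500 increments; reduction = 18 × €85 = €1,530, leaving €1,719.
Low-Income Housing Credit: 24% of the €6,450 excess over €282,900 is €1,548; credit = €8,275 − €1,548 = €6,727.
Caregiver Credit: €289,350 is at or above €288,500, so the credit is €0.
Total: €1,719 + €6,727 + €0 = €8,446.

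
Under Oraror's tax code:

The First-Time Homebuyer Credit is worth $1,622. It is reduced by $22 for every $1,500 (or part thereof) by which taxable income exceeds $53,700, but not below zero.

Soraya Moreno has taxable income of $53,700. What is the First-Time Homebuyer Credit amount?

$1,622

First-Time Homebuyer Credit: $53,700 is at or below the $53,700 threshold, so the full $1,622 applies.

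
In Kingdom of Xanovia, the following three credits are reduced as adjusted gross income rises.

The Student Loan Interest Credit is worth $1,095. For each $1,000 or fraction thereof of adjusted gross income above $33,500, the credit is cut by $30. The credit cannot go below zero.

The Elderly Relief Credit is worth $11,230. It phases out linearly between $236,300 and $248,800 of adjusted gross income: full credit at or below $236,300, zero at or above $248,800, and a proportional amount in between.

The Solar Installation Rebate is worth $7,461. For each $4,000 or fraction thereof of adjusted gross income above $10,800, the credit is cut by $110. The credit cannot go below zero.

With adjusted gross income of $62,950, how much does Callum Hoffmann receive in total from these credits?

Student Loan Interest Credit: income exceeds $33,500 by $29,450, which is 30 full-or-partial $1,000 increments; reduction = 30 × $30 = $900, leaving $195.
Elderly Relief Credit: $62,950 is at or below the $236,300 threshold, so the full $11,230 applies.
Solar Installation Rebate: income exceeds $10,800 by $52,150, which is 14 full-or-partial $4,000 increments; reduction = 14 × $110 = $1,540, leaving $5,921.
Total: $195 + $11,230 + $5,921 = $17,346.

$17,346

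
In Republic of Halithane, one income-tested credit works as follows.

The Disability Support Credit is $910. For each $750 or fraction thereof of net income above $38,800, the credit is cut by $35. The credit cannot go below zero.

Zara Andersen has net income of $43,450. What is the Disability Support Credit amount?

Disability Support Credit: income exceeds $38,800 by $4,650, which is 7 full-or-partial $750 increments; reduction = 7 × $35 = $245, leaving $665.

$665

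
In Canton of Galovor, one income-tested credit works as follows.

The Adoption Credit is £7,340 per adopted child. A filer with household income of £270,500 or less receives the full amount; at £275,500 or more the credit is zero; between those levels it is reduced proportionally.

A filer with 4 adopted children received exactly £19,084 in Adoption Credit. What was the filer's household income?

Full credit = 4 × £7,340 = £29,360.
£19,084 is 19,084/29,360 of the full £29,360, so 10,276/29,360 of the £5,000 range has been used: income = £270,500 + £5,000 × 10,276/29,360 = £272,250.

£272,250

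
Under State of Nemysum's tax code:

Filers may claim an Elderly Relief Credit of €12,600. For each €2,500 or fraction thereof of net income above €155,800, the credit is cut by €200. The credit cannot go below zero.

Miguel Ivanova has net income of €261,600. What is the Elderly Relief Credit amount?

Elderly Relief Credit: income exceeds €155,800 by €105,800, which is 43 full-or-partial €2,500 increments; reduction = 43 × €200 = €8,600, leaving €4,000.

€4,000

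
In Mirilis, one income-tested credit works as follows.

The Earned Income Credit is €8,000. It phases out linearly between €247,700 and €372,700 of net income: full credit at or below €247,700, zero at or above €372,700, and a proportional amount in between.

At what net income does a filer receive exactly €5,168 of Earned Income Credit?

€291,950

€5,168 is 5,168/8,000 of the full €8,000, so 2,832/8,000 of the €125,000 range has been used: income = €247,700 + €125,000 × 2,832/8,000 = €291,950.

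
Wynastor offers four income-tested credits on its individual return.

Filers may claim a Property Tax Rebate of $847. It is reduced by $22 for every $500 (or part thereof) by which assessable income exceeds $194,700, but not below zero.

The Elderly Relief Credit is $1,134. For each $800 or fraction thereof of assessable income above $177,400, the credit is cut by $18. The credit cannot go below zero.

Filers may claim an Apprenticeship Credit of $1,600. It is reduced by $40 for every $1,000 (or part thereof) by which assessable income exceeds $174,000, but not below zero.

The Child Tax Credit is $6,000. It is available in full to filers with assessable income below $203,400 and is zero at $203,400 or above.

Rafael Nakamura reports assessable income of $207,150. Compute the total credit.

Property Tax Rebate: income exceeds $194,700 by $12,450, which is 25 full-or-partial $500 increments; reduction = 25 × $22 = $550, leaving $297.
Elderly Relief Credit: income exceeds $177,400 by $29,750, which is 38 full-or-partial $800 increments; reduction = 38 × $18 = $684, leaving $450.
Apprenticeship Credit: income exceeds $174,000 by $33,150, which is 34 full-or-partial $1,000 increments; reduction = 34 × $40 = $1,360, leaving $240.
Child Tax Credit: $207,150 meets or exceeds the $203,400 cutoff, so the credit is $0.
Total: $297 + $450 + $240 + $0 = $987.

$987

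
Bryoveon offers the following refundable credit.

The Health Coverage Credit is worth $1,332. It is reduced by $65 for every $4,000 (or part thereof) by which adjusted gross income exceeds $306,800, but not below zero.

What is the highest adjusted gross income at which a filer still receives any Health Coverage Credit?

After 20 increments the reduction is 20 × $65 = $1,300, leaving $32; one more increment wipes it out. Increment 20 ends at excess 20 × $4,000 = $80,000, so the highest qualifying income is $306,800 + $80,000 = $386,800.

$386,800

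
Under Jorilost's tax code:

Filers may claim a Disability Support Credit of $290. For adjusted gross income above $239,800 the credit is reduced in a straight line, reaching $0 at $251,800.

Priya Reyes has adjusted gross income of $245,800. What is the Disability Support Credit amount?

Disability Support Credit: $245,800 is $6,000 into a $12,000 phase-out range, leaving 6,000/12,000 of the credit: $290 × 6,000/12,000 = $145.

$145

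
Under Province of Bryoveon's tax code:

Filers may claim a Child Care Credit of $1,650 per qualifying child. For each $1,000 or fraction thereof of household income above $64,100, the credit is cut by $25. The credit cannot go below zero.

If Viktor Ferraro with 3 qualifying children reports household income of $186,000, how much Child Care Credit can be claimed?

Child Care Credit: base = 3 × $1,650 = $4,950. income exceeds $64,100 by $121,900, which is 122 full-or-partial $1,000 increments; reduction = 122 × $25 = $3,050, leaving $1,900.

$1,900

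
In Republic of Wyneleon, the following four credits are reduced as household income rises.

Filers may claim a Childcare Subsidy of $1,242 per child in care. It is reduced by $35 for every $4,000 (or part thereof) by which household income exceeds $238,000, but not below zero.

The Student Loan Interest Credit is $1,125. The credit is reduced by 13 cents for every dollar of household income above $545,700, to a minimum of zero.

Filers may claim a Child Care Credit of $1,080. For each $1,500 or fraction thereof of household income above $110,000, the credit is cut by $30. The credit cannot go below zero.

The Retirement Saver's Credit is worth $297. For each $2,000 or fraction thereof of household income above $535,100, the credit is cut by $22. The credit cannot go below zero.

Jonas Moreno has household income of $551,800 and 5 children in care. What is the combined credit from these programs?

Childcare Subsidy: base = 5 × $1,242 = $6,210. income exceeds $238,000 by $313,800, which is 79 full-or-partial $4,000 increments; reduction = 79 × $35 = $2,765, leaving $3,445.
Student Loan Interest Credit: 13% of the $6,100 excess over $545,700 is $793; credit = $1,125 − $793 = $332.
Child Care Credit: income exceeds $110,000 by $441,800 → 295 increments × $30 = $8,850 ≥ base, so the credit is $0.
Retirement Saver's Credit: income exceeds $535,100 by $16,700, which is 9 full-or-partial $2,000 increments; reduction = 9 × $22 = $198, leaving $99.
Total: $3,445 + $332 + $0 + $99 = $3,876.

$3,876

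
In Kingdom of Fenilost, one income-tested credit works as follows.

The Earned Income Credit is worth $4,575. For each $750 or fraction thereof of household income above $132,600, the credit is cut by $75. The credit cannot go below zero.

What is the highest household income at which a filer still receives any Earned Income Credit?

$177,600

After 60 increments the reduction is 60 × $75 = $4,500, leaving $75; one more increment wipes it out. Increment 60 ends at excess 60 × $750 = $45,000, so the highest qualifying income is $132,600 + $45,000 = $177,600.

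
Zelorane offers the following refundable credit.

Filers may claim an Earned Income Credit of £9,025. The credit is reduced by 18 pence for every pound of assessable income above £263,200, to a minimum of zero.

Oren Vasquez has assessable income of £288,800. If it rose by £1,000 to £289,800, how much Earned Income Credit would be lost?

£180

At £288,800 — 18% of the £25,600 excess over £263,200 is £4,608; credit = £9,025 − £4,608 = £4,417.
At £289,800 — 18% of the £26,600 excess over £263,200 is £4,788; credit = £9,025 − £4,788 = £4,237.
Lost: £4,417 − £4,237 = £180.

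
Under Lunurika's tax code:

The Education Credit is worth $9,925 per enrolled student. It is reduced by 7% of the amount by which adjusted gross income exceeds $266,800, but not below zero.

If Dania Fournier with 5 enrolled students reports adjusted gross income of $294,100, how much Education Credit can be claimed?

Education Credit: base = 5 × $9,925 = $49,625. 7% of the $27,300 excess over $266,800 is $1,911; credit = $49,625 − $1,911 = $47,714.

$47,714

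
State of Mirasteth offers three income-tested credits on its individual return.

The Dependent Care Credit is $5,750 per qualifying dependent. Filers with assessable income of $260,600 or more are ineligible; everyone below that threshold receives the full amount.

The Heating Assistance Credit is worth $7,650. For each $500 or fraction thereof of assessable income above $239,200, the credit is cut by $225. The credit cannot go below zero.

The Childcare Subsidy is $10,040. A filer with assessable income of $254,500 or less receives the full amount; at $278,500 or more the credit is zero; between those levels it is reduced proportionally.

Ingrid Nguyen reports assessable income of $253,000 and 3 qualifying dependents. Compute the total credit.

Dependent Care Credit: base = 3 × $5,750 = $17,250. $253,000 is below the $260,600 cutoff, so the full $17,250 applies.
Heating Assistance Credit: income exceeds $239,200 by $13,800, which is 28 full-or-partial $500 increments; reduction = 28 × $225 = $6,300, leaving $1,350.
Childcare Subsidy: $253,000 is at or below the $254,500 threshold, so the full $10,040 applies.
Total: $17,250 + $1,350 + $10,040 = $28,640.

$28,640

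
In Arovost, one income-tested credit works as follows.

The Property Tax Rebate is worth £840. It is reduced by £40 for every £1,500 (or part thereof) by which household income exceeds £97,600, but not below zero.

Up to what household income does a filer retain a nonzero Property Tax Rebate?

After 20 increments the reduction is 20 × £40 = £800, leaving £40; one more increment wipes it out. Increment 20 ends at excess 20 × £1,500 = £30,000, so the highest qualifying income is £97,600 + £30,000 = £127,600.

£127,600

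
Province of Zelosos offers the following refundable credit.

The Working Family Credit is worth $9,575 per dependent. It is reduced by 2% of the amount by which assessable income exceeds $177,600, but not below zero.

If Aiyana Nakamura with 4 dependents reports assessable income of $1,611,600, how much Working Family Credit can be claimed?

$9,620

Working Family Credit: base = 4 × $9,575 = $38,300. 2% of the $1,434,000 excess over $177,600 is $28,680; credit = $38,300 − $28,680 = $9,620.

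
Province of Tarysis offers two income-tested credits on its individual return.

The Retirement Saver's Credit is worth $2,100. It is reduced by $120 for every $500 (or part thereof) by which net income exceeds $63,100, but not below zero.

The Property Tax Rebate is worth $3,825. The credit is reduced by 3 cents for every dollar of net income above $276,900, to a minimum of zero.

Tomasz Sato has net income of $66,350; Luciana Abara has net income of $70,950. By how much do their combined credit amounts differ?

$1,080

Tomasz ($66,350): Retirement Saver's Credit: income exceeds $63,100 by $3,250, which is 7 full-or-partial $500 increments; reduction = 7 × $120 = $840, leaving $1,260. Property Tax Rebate: $66,350 is at or below the $276,900 threshold, so the full $3,825 applies. total $1,260 + $3,825 = $5,085
Luciana ($70,950): Retirement Saver's Credit: income exceeds $63,100 by $7,850, which is 16 full-or-partial $500 increments; reduction = 16 × $120 = $1,920, leaving $180. Property Tax Rebate: $70,950 is at or below the $276,900 threshold, so the full $3,825 applies. total $180 + $3,825 = $4,005
Difference: |$5,085 − $4,005| = $1,080.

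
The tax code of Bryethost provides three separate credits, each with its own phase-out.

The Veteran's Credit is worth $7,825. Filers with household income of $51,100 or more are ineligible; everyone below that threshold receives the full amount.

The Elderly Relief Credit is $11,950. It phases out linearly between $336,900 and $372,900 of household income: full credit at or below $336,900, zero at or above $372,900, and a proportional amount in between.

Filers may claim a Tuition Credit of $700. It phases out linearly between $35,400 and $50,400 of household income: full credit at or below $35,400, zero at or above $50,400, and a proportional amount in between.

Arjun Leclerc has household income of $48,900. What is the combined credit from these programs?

$19,845

Veteran's Credit: $48,900 is below the $51,100 cutoff, so the full $7,825 applies.
Elderly Relief Credit: $48,900 is at or below the $336,900 threshold, so the full $11,950 applies.
Tuition Credit: $48,900 is $13,500 into a $15,000 phase-out range, leaving 1,500/15,000 of the credit: $700 × 1,500/15,000 = $70.
Total: $7,825 + $11,950 + $70 = $19,845.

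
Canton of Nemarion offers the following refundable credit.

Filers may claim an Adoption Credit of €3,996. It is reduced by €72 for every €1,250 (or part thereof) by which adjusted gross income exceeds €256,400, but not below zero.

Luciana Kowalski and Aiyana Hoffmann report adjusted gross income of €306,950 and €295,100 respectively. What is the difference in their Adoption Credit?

€720

Luciana (€306,950): Adoption Credit: income exceeds €256,400 by €50,550, which is 41 full-or-partial €1,250 increments; reduction = 41 × €72 = €2,952, leaving €1,044.
Aiyana (€295,100): Adoption Credit: income exceeds €256,400 by €38,700, which is 31 full-or-partial €1,250 increments; reduction = 31 × €72 = €2,232, leaving €1,764.
Difference: |€1,044 − €1,764| = €720.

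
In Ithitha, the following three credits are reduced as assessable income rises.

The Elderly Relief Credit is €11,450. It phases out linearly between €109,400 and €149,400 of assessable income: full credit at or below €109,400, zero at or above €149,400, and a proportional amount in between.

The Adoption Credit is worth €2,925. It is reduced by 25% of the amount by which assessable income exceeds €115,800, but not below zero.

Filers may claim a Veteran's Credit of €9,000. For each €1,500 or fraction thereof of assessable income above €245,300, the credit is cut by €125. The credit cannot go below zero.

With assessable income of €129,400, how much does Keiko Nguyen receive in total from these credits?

€14,725

Elderly Relief Credit: €129,400 is €20,000 into a €40,000 phase-out range, leaving 20,000/40,000 of the credit: €11,450 × 20,000/40,000 = €5,725.
Adoption Credit: 25% of the €13,600 excess over €115,800 is €3,400 ≥ base, so the credit is €0.
Veteran's Credit: €129,400 is at or below the €245,300 threshold, so the full €9,000 applies.
Total: €5,725 + €0 + €9,000 = €14,725.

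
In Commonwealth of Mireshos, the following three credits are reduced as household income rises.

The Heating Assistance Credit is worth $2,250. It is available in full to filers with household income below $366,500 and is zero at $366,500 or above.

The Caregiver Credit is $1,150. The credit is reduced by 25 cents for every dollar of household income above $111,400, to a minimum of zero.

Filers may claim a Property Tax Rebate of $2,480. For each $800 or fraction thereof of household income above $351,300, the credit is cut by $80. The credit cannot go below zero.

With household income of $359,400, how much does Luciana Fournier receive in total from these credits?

Heating Assistance Credit: $359,400 is below the $366,500 cutoff, so the full $2,250 applies.
Caregiver Credit: 25% of the $248,000 excess over $111,400 is $62,000 ≥ base, so the credit is $0.
Property Tax Rebate: income exceeds $351,300 by $8,100, which is 11 full-or-partial $800 increments; reduction = 11 × $80 = $880, leaving $1,600.
Total: $2,250 + $0 + $1,600 = $3,850.

$3,850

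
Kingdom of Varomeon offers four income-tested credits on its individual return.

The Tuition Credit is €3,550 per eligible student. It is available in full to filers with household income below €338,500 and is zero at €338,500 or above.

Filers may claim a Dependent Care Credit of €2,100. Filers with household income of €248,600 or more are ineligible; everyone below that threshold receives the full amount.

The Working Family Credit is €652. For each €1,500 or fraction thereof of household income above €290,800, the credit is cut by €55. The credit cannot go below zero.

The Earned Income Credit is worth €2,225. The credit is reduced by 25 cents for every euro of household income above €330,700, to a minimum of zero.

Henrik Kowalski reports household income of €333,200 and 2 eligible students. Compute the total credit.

€8,700

Tuition Credit: base = 2 × €3,550 = €7,100. €333,200 is below the €338,500 cutoff, so the full €7,100 applies.
Dependent Care Credit: €333,200 meets or exceeds the €248,600 cutoff, so the credit is €0.
Working Family Credit: income exceeds €290,800 by €42,400 → 29 increments × €55 = €1,595 ≥ base, so the credit is €0.
Earned Income Credit: 25% of the €2,500 excess over €330,700 is €625; credit = €2,225 − €625 = €1,600.
Total: €7,100 + €0 + €0 + €1,600 = €8,700.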